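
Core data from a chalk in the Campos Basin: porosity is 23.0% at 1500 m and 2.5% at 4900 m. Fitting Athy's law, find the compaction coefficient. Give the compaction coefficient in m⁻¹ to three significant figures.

0.000653 m⁻¹

Working in km (1 km = 1000 m; k in km⁻¹ = k in m⁻¹ × 1000):
Athy: phi(z) = phi₀ e^(−kz) ⇒ phi₁/phi₂ = e^{k(z₂−z₁)} ⇒ k = ln(phi₁/phi₂)/(z₂−z₁)
k = ln(0.23/0.025) / (4.9 − 1.5) = ln(9.2) / 3.4 = 2.2192 / 3.4 = 0.6527 km⁻¹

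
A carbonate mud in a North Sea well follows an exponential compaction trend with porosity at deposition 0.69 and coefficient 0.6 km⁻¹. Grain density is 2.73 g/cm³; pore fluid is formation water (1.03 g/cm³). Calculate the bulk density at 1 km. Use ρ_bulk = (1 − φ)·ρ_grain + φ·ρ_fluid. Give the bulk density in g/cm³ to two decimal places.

Porosity at depth: φ = 0.69·exp(−0.6×1) = 0.69×0.5488 = 0.3787
Bulk density: ρ_b = (1−φ)ρ_g + φ·ρ_f = 0.6213×2.73 + 0.3787×1.03
       = 1.696 + 0.390 = 2.086 g/cm³

2.09 g/cm³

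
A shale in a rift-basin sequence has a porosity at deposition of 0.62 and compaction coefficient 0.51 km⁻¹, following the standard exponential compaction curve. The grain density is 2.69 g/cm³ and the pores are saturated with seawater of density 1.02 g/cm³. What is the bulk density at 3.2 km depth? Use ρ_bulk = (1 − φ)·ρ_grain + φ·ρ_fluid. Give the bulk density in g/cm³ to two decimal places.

2.49 g/cm³

Porosity at depth: n = 0.62·exp(−0.51×3.2) = 0.62×0.1955 = 0.1212
Bulk density: ρ_b = (1−n)ρ_g + n·ρ_f = 0.8788×2.69 + 0.1212×1.02
       = 2.364 + 0.124 = 2.488 g/cm³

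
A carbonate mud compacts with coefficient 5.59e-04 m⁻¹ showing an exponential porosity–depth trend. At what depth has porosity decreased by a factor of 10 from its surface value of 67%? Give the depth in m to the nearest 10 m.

4120 m

Working in km (1 km = 1000 m; β in km⁻¹ = β in m⁻¹ × 1000):
n/n₀ = 1/10 ⇒ exp(−β·d) = 1/10 ⇒ d = ln(10) / β
d = 2.3026 / 0.559 = 4.119 km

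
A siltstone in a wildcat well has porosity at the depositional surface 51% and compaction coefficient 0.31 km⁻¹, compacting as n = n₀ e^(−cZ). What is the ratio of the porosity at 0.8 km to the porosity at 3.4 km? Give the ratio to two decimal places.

n(Z₁)/n(Z₂) = e^(−c·Z₁)/e^(−c·Z₂) = e^{c(Z₂−Z₁)}
= exp(0.31 × 2.6) = exp(0.806) = 2.2389

2.24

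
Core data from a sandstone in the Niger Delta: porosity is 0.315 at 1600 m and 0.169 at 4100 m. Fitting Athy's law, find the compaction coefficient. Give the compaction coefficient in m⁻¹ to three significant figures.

Working in km (1 km = 1000 m; c in km⁻¹ = c in m⁻¹ × 1000):
Athy: n(z) = n₀ e^(−cz) ⇒ n₁/n₂ = e^{c(z₂−z₁)} ⇒ c = ln(n₁/n₂)/(z₂−z₁)
c = ln(0.315/0.169) / (4.1 − 1.6) = ln(1.864) / 2.5 = 0.6227 / 2.5 = 0.2491 km⁻¹

0.000249 m⁻¹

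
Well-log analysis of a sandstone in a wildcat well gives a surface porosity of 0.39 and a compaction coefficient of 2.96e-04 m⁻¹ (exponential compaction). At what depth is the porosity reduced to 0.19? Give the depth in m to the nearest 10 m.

2430 m

Working in km (1 km = 1000 m; k in km⁻¹ = k in m⁻¹ × 1000):
Invert Athy's law: z = ln(n₀/n) / k
z = ln(0.39/0.19) / 0.296 = ln(2.053) / 0.296 = 0.7191 / 0.296 = 2.429 km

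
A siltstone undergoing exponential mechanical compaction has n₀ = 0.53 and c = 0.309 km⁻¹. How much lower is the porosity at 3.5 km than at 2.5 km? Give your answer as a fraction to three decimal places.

0.065

n(2.5) = 0.53·e^(−0.309×2.5) = 0.2448
n(3.5) = 0.53·e^(−0.309×3.5) = 0.1797
Δn = 0.2448 − 0.1797 = 0.0651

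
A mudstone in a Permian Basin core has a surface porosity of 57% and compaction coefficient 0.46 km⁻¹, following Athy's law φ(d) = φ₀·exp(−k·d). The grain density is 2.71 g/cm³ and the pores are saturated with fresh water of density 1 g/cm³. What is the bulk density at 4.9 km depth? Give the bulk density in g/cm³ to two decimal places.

2.61 g/cm³

Porosity at depth: φ = 0.57·exp(−0.46×4.9) = 0.57×0.1050 = 0.0598
Bulk density: ρ_b = (1−φ)ρ_g + φ·ρ_f = 0.9402×2.71 + 0.0598×1
       = 2.548 + 0.060 = 2.608 g/cm³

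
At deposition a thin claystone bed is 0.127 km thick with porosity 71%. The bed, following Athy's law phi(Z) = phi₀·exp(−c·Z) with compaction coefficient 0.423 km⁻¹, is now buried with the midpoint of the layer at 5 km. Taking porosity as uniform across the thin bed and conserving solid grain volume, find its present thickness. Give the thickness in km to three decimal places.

Porosity at 5 km: phi = 0.71·exp(−0.423×5) = 0.0856
Solid-volume conservation: h(1−phi) = h₀(1−phi₀) ⇒ h = h₀·(1−phi₀)/(1−phi)
h = 0.127 × (1 − 0.71)/(1 − 0.0856) = 0.127 × 0.3172 = 0.0403 km

0.040 km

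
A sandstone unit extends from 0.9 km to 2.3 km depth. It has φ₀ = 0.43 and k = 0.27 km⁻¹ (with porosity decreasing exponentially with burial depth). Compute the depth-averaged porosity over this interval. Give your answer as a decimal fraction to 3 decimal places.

⟨φ⟩ = (1/(d₂−d₁)) ∫ φ₀ e^(−kd) dd = φ₀·(e^(−k·d₁) − e^(−k·d₂)) / (k·(d₂−d₁))
e^(−0.27×0.9) = 0.7843; e^(−0.27×2.3) = 0.5374
⟨φ⟩ = 0.43 × (0.7843 − 0.5374) / (0.27 × 1.4) = 0.43 × 0.6531 = 0.2808

0.281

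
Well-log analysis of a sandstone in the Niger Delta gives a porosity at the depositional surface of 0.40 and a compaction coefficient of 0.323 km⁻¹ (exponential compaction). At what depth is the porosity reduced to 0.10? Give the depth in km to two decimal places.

4.29 km

Invert Athy's law: z = ln(phi₀/phi) / c
z = ln(0.4/0.1) / 0.323 = ln(4) / 0.323 = 1.3863 / 0.323 = 4.292 km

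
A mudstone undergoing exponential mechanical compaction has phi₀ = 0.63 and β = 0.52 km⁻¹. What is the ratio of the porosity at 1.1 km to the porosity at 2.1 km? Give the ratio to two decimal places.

phi(z₁)/phi(z₂) = e^(−β·z₁)/e^(−β·z₂) = e^{β(z₂−z₁)}
= exp(0.52 × 1) = exp(0.52) = 1.6820

1.68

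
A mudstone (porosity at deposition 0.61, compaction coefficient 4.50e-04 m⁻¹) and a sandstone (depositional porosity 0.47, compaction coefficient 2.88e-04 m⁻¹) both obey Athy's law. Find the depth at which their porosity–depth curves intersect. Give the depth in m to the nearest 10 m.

Working in km (1 km = 1000 m; β in km⁻¹ = β in m⁻¹ × 1000):
Set phi₀ₐ e^(−βₐz) = phi₀ᵦ e^(−βᵦz) ⇒ ln(phi₀ₐ/phi₀ᵦ) = (βₐ − βᵦ)·z
z = ln(0.61/0.47) / (0.45 − 0.288) = 0.2607 / 0.162 = 1.609 km

1610 m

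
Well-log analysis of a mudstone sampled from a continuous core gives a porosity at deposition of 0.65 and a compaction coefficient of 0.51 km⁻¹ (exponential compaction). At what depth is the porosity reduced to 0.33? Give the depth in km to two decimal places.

1.33 km

Invert Athy's law: z = ln(φ₀/φ) / k
z = ln(0.65/0.33) / 0.51 = ln(1.97) / 0.51 = 0.6779 / 0.51 = 1.329 km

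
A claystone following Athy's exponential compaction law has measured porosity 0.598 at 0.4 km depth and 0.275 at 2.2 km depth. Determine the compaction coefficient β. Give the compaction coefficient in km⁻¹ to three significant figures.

Athy: φ(d) = φ₀ e^(−βd) ⇒ φ₁/φ₂ = e^{β(d₂−d₁)} ⇒ β = ln(φ₁/φ₂)/(d₂−d₁)
β = ln(0.598/0.275) / (2.2 − 0.4) = ln(2.175) / 1.8 = 0.7768 / 1.8 = 0.4316 km⁻¹

0.432 km⁻¹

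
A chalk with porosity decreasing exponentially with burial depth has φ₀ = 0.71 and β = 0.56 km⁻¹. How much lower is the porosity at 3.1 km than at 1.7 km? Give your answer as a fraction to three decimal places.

0.149

φ(1.7) = 0.71·e^(−0.56×1.7) = 0.2740
φ(3.1) = 0.71·e^(−0.56×3.1) = 0.1251
Δφ = 0.2740 − 0.1251 = 0.1489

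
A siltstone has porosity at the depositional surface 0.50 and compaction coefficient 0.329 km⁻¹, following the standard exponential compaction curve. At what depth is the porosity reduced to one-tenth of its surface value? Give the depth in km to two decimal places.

φ/φ₀ = 1/10 ⇒ exp(−c·Z) = 1/10 ⇒ Z = ln(10) / c
Z = 2.3026 / 0.329 = 6.999 km

7.00 km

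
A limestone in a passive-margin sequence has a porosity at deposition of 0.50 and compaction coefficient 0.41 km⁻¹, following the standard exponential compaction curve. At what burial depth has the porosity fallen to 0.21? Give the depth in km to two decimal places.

2.12 km

Invert Athy's law: Z = ln(n₀/n) / c
Z = ln(0.5/0.21) / 0.41 = ln(2.381) / 0.41 = 0.8675 / 0.41 = 2.116 km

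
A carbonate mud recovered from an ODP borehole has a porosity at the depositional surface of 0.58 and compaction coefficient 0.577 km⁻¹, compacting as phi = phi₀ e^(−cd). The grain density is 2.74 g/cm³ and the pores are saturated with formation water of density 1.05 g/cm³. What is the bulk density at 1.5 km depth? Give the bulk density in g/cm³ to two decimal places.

Porosity at depth: phi = 0.58·exp(−0.577×1.5) = 0.58×0.4208 = 0.2441
Bulk density: ρ_b = (1−phi)ρ_g + phi·ρ_f = 0.7559×2.74 + 0.2441×1.05
       = 2.071 + 0.256 = 2.327 g/cm³

2.33 g/cm³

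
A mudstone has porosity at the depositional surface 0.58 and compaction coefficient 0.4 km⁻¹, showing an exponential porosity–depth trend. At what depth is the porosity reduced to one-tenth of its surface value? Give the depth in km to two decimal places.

φ/φ₀ = 1/10 ⇒ exp(−β·z) = 1/10 ⇒ z = ln(10) / β
z = 2.3026 / 0.4 = 5.756 km

5.76 km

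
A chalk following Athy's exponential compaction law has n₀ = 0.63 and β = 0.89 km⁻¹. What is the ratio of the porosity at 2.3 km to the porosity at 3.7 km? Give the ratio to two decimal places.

3.48

n(Z₁)/n(Z₂) = e^(−β·Z₁)/e^(−β·Z₂) = e^{β(Z₂−Z₁)}
= exp(0.89 × 1.4) = exp(1.246) = 3.4764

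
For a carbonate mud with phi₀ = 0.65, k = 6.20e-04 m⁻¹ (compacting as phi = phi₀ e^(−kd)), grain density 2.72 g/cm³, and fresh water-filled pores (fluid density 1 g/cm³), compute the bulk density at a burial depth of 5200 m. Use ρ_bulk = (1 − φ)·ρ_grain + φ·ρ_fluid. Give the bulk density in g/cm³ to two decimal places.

Working in km (1 km = 1000 m; k in km⁻¹ = k in m⁻¹ × 1000):
Porosity at depth: phi = 0.65·exp(−0.62×5.2) = 0.65×0.0398 = 0.0259
Bulk density: ρ_b = (1−phi)ρ_g + phi·ρ_f = 0.9741×2.72 + 0.0259×1
       = 2.650 + 0.026 = 2.676 g/cm³

2.68 g/cm³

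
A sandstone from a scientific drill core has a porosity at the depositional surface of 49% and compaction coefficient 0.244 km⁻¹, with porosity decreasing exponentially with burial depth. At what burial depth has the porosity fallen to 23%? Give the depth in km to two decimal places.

3.10 km

Invert Athy's law: z = ln(φ₀/φ) / β
z = ln(0.49/0.23) / 0.244 = ln(2.13) / 0.244 = 0.7563 / 0.244 = 3.100 km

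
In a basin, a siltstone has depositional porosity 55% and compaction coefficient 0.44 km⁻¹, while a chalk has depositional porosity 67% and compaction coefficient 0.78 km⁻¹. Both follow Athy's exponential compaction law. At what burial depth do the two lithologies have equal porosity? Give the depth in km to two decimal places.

0.58 km

Set phi₀ₐ e^(−kₐz) = phi₀ᵦ e^(−kᵦz) ⇒ ln(phi₀ₐ/phi₀ᵦ) = (kₐ − kᵦ)·z
z = ln(0.55/0.67) / (0.44 − 0.78) = -0.1974 / -0.34 = 0.580 km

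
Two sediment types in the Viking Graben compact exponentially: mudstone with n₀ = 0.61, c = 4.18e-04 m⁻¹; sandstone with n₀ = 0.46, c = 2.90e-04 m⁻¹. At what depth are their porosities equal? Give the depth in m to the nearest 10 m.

Working in km (1 km = 1000 m; c in km⁻¹ = c in m⁻¹ × 1000):
Set n₀ₐ e^(−cₐZ) = n₀ᵦ e^(−cᵦZ) ⇒ ln(n₀ₐ/n₀ᵦ) = (cₐ − cᵦ)·Z
Z = ln(0.61/0.46) / (0.418 − 0.29) = 0.2822 / 0.128 = 2.205 km

2200 m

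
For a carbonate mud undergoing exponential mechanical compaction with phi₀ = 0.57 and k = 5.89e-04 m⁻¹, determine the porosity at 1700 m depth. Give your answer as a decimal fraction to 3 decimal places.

0.209

Working in km (1 km = 1000 m; k in km⁻¹ = k in m⁻¹ × 1000):
phi = phi₀·exp(−k·d) = 0.57 × exp(−0.589 × 1.7) = 0.57 × exp(−1.001)
  = 0.57 × 0.3674 = 0.2094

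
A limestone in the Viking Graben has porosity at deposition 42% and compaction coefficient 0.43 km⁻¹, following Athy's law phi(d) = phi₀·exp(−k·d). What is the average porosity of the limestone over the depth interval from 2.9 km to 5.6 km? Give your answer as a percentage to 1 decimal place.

⟨phi⟩ = (1/(d₂−d₁)) ∫ phi₀ e^(−kd) dd = phi₀·(e^(−k·d₁) − e^(−k·d₂)) / (k·(d₂−d₁))
e^(−0.43×2.9) = 0.2874; e^(−0.43×5.6) = 0.0900
⟨phi⟩ = 0.42 × (0.2874 − 0.0900) / (0.43 × 2.7) = 0.42 × 0.1700 = 0.0714

7.1%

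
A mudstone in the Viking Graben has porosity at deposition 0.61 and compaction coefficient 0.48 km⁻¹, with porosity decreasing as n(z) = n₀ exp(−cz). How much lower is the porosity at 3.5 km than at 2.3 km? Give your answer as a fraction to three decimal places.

n(2.3) = 0.61·e^(−0.48×2.3) = 0.2022
n(3.5) = 0.61·e^(−0.48×3.5) = 0.1137
Δn = 0.2022 − 0.1137 = 0.0886

0.089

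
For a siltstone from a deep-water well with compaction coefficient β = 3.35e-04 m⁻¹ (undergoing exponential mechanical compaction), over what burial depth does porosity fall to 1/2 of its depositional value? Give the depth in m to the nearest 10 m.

Working in km (1 km = 1000 m; β in km⁻¹ = β in m⁻¹ × 1000):
φ/φ₀ = 1/2 ⇒ exp(−β·d) = 1/2 ⇒ d = ln(2) / β
d = 0.6931 / 0.335 = 2.069 km

2070 m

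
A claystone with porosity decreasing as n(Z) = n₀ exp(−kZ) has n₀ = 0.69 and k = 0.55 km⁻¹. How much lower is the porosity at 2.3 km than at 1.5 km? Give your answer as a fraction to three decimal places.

0.108

n(1.5) = 0.69·e^(−0.55×1.5) = 0.3024
n(2.3) = 0.69·e^(−0.55×2.3) = 0.1947
Δn = 0.3024 − 0.1947 = 0.1076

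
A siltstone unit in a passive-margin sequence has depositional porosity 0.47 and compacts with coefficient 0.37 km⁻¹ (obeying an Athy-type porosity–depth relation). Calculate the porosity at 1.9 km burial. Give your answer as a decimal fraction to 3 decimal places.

0.233

φ = φ₀·exp(−c·d) = 0.47 × exp(−0.37 × 1.9) = 0.47 × exp(−0.703)
  = 0.47 × 0.4951 = 0.2327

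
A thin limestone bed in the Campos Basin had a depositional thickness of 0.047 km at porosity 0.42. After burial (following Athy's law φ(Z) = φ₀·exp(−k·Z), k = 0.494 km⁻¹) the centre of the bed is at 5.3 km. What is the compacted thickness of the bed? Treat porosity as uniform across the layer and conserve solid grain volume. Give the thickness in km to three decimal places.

Porosity at 5.3 km: φ = 0.42·exp(−0.494×5.3) = 0.0306
Solid-volume conservation: h(1−φ) = h₀(1−φ₀) ⇒ h = h₀·(1−φ₀)/(1−φ)
h = 0.047 × (1 − 0.42)/(1 − 0.0306) = 0.047 × 0.5983 = 0.0281 km

0.028 km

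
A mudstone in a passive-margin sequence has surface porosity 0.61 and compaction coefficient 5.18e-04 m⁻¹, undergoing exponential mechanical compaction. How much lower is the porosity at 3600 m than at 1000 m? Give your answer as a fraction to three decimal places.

Working in km (1 km = 1000 m; β in km⁻¹ = β in m⁻¹ × 1000):
phi(1) = 0.61·e^(−0.518×1) = 0.3634
phi(3.6) = 0.61·e^(−0.518×3.6) = 0.0945
Δphi = 0.3634 − 0.0945 = 0.2689

0.269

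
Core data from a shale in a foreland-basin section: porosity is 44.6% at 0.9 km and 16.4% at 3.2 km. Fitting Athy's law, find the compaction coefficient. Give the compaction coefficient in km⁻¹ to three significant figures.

0.435 km⁻¹

Athy: phi(Z) = phi₀ e^(−cZ) ⇒ phi₁/phi₂ = e^{c(Z₂−Z₁)} ⇒ c = ln(phi₁/phi₂)/(Z₂−Z₁)
c = ln(0.446/0.164) / (3.2 − 0.9) = ln(2.72) / 2.3 = 1.0005 / 2.3 = 0.435 km⁻¹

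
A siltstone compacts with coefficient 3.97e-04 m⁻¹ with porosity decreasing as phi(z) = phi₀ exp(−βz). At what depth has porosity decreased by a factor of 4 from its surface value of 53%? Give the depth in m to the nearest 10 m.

3490 m

Working in km (1 km = 1000 m; β in km⁻¹ = β in m⁻¹ × 1000):
phi/phi₀ = 1/4 ⇒ exp(−β·z) = 1/4 ⇒ z = ln(4) / β
z = 1.3863 / 0.397 = 3.492 km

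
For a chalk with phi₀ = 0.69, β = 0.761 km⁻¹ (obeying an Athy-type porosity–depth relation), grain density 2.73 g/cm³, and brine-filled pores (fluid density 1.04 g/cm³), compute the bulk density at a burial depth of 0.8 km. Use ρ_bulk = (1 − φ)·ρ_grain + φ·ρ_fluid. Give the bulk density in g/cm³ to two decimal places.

Porosity at depth: phi = 0.69·exp(−0.761×0.8) = 0.69×0.5440 = 0.3754
Bulk density: ρ_b = (1−phi)ρ_g + phi·ρ_f = 0.6246×2.73 + 0.3754×1.04
       = 1.705 + 0.390 = 2.096 g/cm³

2.10 g/cm³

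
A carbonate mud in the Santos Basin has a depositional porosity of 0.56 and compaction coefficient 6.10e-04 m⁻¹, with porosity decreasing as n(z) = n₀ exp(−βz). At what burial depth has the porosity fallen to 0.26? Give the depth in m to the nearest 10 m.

1260 m

Working in km (1 km = 1000 m; β in km⁻¹ = β in m⁻¹ × 1000):
Invert Athy's law: z = ln(n₀/n) / β
z = ln(0.56/0.26) / 0.61 = ln(2.154) / 0.61 = 0.7673 / 0.61 = 1.258 km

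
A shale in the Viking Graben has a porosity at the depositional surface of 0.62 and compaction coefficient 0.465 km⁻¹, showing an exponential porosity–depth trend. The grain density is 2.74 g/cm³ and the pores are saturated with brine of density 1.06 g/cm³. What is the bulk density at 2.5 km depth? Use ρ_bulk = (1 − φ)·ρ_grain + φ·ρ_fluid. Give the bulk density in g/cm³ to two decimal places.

2.41 g/cm³

Porosity at depth: φ = 0.62·exp(−0.465×2.5) = 0.62×0.3127 = 0.1939
Bulk density: ρ_b = (1−φ)ρ_g + φ·ρ_f = 0.8061×2.74 + 0.1939×1.06
       = 2.209 + 0.206 = 2.414 g/cm³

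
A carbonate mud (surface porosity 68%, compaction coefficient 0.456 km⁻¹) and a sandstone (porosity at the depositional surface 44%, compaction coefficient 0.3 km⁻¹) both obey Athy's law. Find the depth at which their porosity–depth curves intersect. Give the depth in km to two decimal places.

Set phi₀ₐ e^(−βₐd) = phi₀ᵦ e^(−βᵦd) ⇒ ln(phi₀ₐ/phi₀ᵦ) = (βₐ − βᵦ)·d
d = ln(0.68/0.44) / (0.456 − 0.3) = 0.4353 / 0.156 = 2.791 km

2.79 km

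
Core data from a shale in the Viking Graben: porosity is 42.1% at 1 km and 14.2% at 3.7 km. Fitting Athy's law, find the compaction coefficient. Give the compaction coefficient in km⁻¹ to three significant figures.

Athy: phi(Z) = phi₀ e^(−cZ) ⇒ phi₁/phi₂ = e^{c(Z₂−Z₁)} ⇒ c = ln(phi₁/phi₂)/(Z₂−Z₁)
c = ln(0.421/0.142) / (3.7 − 1) = ln(2.965) / 2.7 = 1.0868 / 2.7 = 0.4025 km⁻¹

0.403 km⁻¹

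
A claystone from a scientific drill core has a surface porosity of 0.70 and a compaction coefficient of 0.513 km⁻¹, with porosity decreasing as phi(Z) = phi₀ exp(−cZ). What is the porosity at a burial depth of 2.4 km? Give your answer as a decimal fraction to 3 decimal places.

0.204

phi = phi₀·exp(−c·Z) = 0.7 × exp(−0.513 × 2.4) = 0.7 × exp(−1.231)
  = 0.7 × 0.2919 = 0.2044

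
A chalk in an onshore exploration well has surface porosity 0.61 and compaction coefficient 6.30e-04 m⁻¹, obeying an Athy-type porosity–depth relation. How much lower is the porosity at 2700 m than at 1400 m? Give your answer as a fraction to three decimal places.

0.141

Working in km (1 km = 1000 m; c in km⁻¹ = c in m⁻¹ × 1000):
φ(1.4) = 0.61·e^(−0.63×1.4) = 0.2525
φ(2.7) = 0.61·e^(−0.63×2.7) = 0.1113
Δφ = 0.2525 − 0.1113 = 0.1412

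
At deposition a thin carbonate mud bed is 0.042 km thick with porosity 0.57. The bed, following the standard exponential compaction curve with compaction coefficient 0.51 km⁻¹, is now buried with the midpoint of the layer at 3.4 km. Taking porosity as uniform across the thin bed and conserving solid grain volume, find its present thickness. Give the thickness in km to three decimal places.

0.020 km

Porosity at 3.4 km: phi = 0.57·exp(−0.51×3.4) = 0.1006
Solid-volume conservation: h(1−phi) = h₀(1−phi₀) ⇒ h = h₀·(1−phi₀)/(1−phi)
h = 0.042 × (1 − 0.57)/(1 − 0.1006) = 0.042 × 0.4781 = 0.0201 km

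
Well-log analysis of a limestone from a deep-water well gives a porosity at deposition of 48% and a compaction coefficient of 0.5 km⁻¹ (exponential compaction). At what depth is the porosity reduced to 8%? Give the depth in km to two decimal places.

Invert Athy's law: Z = ln(φ₀/φ) / β
Z = ln(0.48/0.08) / 0.5 = ln(6) / 0.5 = 1.7918 / 0.5 = 3.584 km

3.58 km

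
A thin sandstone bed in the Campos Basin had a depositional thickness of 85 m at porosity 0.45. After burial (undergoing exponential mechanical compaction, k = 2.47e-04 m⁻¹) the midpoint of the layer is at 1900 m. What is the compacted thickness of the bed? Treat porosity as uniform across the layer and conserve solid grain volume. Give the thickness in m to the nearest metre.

65 m

Working in km (1 km = 1000 m; k in km⁻¹ = k in m⁻¹ × 1000):
Porosity at 1.9 km: n = 0.45·exp(−0.247×1.9) = 0.2814
Solid-volume conservation: h(1−n) = h₀(1−n₀) ⇒ h = h₀·(1−n₀)/(1−n)
h = 0.085 × (1 − 0.45)/(1 − 0.2814) = 0.085 × 0.7654 = 0.0651 km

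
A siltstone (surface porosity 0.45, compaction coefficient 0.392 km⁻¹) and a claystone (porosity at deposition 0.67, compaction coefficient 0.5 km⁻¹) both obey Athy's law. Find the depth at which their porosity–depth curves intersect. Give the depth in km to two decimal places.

3.69 km

Set n₀ₐ e^(−βₐz) = n₀ᵦ e^(−βᵦz) ⇒ ln(n₀ₐ/n₀ᵦ) = (βₐ − βᵦ)·z
z = ln(0.45/0.67) / (0.392 − 0.5) = -0.3980 / -0.108 = 3.685 km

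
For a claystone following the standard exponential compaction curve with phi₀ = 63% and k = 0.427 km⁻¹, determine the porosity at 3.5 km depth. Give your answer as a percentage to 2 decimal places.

14.13%

phi = phi₀·exp(−k·d) = 0.63 × exp(−0.427 × 3.5) = 0.63 × exp(−1.494)
  = 0.63 × 0.2244 = 0.1413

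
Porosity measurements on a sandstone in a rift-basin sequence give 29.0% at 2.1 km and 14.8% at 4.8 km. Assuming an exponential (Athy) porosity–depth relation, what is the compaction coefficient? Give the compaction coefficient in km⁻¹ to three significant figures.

0.249 km⁻¹

Athy: n(d) = n₀ e^(−βd) ⇒ n₁/n₂ = e^{β(d₂−d₁)} ⇒ β = ln(n₁/n₂)/(d₂−d₁)
β = ln(0.29/0.148) / (4.8 − 2.1) = ln(1.959) / 2.7 = 0.6727 / 2.7 = 0.2491 km⁻¹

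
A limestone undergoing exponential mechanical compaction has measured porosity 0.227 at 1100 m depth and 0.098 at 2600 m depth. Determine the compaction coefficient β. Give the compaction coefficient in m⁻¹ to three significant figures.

0.000560 m⁻¹

Working in km (1 km = 1000 m; β in km⁻¹ = β in m⁻¹ × 1000):
Athy: n(Z) = n₀ e^(−βZ) ⇒ n₁/n₂ = e^{β(Z₂−Z₁)} ⇒ β = ln(n₁/n₂)/(Z₂−Z₁)
β = ln(0.227/0.098) / (2.6 − 1.1) = ln(2.316) / 1.5 = 0.8400 / 1.5 = 0.56 km⁻¹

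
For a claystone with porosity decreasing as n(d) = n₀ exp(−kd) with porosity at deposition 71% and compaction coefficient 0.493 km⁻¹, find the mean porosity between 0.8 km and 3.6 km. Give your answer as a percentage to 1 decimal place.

26.0%

⟨n⟩ = (1/(d₂−d₁)) ∫ n₀ e^(−kd) dd = n₀·(e^(−k·d₁) − e^(−k·d₂)) / (k·(d₂−d₁))
e^(−0.493×0.8) = 0.6741; e^(−0.493×3.6) = 0.1695
⟨n⟩ = 0.71 × (0.6741 − 0.1695) / (0.493 × 2.8) = 0.71 × 0.3655 = 0.2595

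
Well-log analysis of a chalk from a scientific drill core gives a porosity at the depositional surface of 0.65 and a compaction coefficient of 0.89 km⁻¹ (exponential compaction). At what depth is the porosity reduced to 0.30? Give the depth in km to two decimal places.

0.87 km

Invert Athy's law: d = ln(φ₀/φ) / k
d = ln(0.65/0.3) / 0.89 = ln(2.167) / 0.89 = 0.7732 / 0.89 = 0.869 km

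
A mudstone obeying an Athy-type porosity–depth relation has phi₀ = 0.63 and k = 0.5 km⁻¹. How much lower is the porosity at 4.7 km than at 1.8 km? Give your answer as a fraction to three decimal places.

phi(1.8) = 0.63·e^(−0.5×1.8) = 0.2561
phi(4.7) = 0.63·e^(−0.5×4.7) = 0.0601
Δphi = 0.2561 − 0.0601 = 0.1961

0.196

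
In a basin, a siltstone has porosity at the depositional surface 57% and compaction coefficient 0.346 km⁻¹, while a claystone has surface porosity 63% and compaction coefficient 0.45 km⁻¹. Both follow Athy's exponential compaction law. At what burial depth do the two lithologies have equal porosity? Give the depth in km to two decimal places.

0.96 km

Set n₀ₐ e^(−βₐZ) = n₀ᵦ e^(−βᵦZ) ⇒ ln(n₀ₐ/n₀ᵦ) = (βₐ − βᵦ)·Z
Z = ln(0.57/0.63) / (0.346 − 0.45) = -0.1001 / -0.104 = 0.962 km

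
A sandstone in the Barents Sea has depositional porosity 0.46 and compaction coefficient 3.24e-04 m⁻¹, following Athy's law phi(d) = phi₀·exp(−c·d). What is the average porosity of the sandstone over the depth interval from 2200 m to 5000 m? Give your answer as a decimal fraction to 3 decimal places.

0.148

Working in km (1 km = 1000 m; c in km⁻¹ = c in m⁻¹ × 1000):
⟨phi⟩ = (1/(d₂−d₁)) ∫ phi₀ e^(−cd) dd = phi₀·(e^(−c·d₁) − e^(−c·d₂)) / (c·(d₂−d₁))
e^(−0.324×2.2) = 0.4903; e^(−0.324×5) = 0.1979
⟨phi⟩ = 0.46 × (0.4903 − 0.1979) / (0.324 × 2.8) = 0.46 × 0.3223 = 0.1482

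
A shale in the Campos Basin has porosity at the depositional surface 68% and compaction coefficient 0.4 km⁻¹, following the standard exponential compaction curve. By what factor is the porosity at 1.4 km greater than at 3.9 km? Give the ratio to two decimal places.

2.72

n(d₁)/n(d₂) = e^(−k·d₁)/e^(−k·d₂) = e^{k(d₂−d₁)}
= exp(0.4 × 2.5) = exp(1) = 2.7183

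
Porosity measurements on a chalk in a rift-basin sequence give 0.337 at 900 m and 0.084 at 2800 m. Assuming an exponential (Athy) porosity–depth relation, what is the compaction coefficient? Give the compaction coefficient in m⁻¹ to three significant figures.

Working in km (1 km = 1000 m; k in km⁻¹ = k in m⁻¹ × 1000):
Athy: φ(z) = φ₀ e^(−kz) ⇒ φ₁/φ₂ = e^{k(z₂−z₁)} ⇒ k = ln(φ₁/φ₂)/(z₂−z₁)
k = ln(0.337/0.084) / (2.8 − 0.9) = ln(4.012) / 1.9 = 1.3893 / 1.9 = 0.7312 km⁻¹

0.000731 m⁻¹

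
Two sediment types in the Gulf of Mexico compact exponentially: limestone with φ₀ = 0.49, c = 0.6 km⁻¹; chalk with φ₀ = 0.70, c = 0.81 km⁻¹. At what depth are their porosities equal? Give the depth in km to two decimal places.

Set φ₀ₐ e^(−cₐd) = φ₀ᵦ e^(−cᵦd) ⇒ ln(φ₀ₐ/φ₀ᵦ) = (cₐ − cᵦ)·d
d = ln(0.49/0.7) / (0.6 − 0.81) = -0.3567 / -0.21 = 1.698 km

1.70 km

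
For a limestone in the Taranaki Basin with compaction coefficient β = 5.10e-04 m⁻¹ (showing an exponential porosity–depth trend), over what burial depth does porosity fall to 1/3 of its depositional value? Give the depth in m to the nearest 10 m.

Working in km (1 km = 1000 m; β in km⁻¹ = β in m⁻¹ × 1000):
n/n₀ = 1/3 ⇒ exp(−β·z) = 1/3 ⇒ z = ln(3) / β
z = 1.0986 / 0.51 = 2.154 km

2150 m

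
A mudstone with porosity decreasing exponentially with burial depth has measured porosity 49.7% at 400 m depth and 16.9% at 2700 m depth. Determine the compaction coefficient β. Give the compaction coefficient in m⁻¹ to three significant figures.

Working in km (1 km = 1000 m; β in km⁻¹ = β in m⁻¹ × 1000):
Athy: φ(Z) = φ₀ e^(−βZ) ⇒ φ₁/φ₂ = e^{β(Z₂−Z₁)} ⇒ β = ln(φ₁/φ₂)/(Z₂−Z₁)
β = ln(0.497/0.169) / (2.7 − 0.4) = ln(2.941) / 2.3 = 1.0787 / 2.3 = 0.469 km⁻¹

0.000469 m⁻¹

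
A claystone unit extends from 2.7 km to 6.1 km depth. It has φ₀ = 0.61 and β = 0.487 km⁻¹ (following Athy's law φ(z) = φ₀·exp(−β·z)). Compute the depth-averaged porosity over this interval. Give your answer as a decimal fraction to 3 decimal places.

0.080

⟨φ⟩ = (1/(z₂−z₁)) ∫ φ₀ e^(−βz) dz = φ₀·(e^(−β·z₁) − e^(−β·z₂)) / (β·(z₂−z₁))
e^(−0.487×2.7) = 0.2685; e^(−0.487×6.1) = 0.0513
⟨φ⟩ = 0.61 × (0.2685 − 0.0513) / (0.487 × 3.4) = 0.61 × 0.1312 = 0.0800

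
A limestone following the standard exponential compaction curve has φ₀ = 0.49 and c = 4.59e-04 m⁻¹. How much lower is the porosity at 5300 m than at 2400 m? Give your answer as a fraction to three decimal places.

0.120

Working in km (1 km = 1000 m; c in km⁻¹ = c in m⁻¹ × 1000):
φ(2.4) = 0.49·e^(−0.459×2.4) = 0.1628
φ(5.3) = 0.49·e^(−0.459×5.3) = 0.0430
Δφ = 0.1628 − 0.0430 = 0.1198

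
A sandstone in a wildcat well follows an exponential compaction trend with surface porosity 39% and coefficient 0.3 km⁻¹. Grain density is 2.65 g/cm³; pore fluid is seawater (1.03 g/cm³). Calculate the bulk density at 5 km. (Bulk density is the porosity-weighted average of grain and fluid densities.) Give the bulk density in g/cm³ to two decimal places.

2.51 g/cm³

Porosity at depth: phi = 0.39·exp(−0.3×5) = 0.39×0.2231 = 0.0870
Bulk density: ρ_b = (1−phi)ρ_g + phi·ρ_f = 0.9130×2.65 + 0.0870×1.03
       = 2.419 + 0.090 = 2.509 g/cm³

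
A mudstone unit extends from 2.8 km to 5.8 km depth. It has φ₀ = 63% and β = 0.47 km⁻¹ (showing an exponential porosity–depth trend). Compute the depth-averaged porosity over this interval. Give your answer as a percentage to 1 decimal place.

⟨φ⟩ = (1/(z₂−z₁)) ∫ φ₀ e^(−βz) dz = φ₀·(e^(−β·z₁) − e^(−β·z₂)) / (β·(z₂−z₁))
e^(−0.47×2.8) = 0.2682; e^(−0.47×5.8) = 0.0655
⟨φ⟩ = 0.63 × (0.2682 − 0.0655) / (0.47 × 3) = 0.63 × 0.1438 = 0.0906

9.1%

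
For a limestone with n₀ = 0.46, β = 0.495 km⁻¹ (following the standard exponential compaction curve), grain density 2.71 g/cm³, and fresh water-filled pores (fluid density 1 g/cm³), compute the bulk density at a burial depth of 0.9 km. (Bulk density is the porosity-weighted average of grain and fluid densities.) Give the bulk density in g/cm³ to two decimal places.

2.21 g/cm³

Porosity at depth: n = 0.46·exp(−0.495×0.9) = 0.46×0.6405 = 0.2946
Bulk density: ρ_b = (1−n)ρ_g + n·ρ_f = 0.7054×2.71 + 0.2946×1
       = 1.912 + 0.295 = 2.206 g/cm³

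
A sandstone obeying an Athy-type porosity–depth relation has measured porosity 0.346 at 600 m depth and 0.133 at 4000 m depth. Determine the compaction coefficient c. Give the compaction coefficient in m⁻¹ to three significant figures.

0.000281 m⁻¹

Working in km (1 km = 1000 m; c in km⁻¹ = c in m⁻¹ × 1000):
Athy: φ(Z) = φ₀ e^(−cZ) ⇒ φ₁/φ₂ = e^{c(Z₂−Z₁)} ⇒ c = ln(φ₁/φ₂)/(Z₂−Z₁)
c = ln(0.346/0.133) / (4 − 0.6) = ln(2.602) / 3.4 = 0.9561 / 3.4 = 0.2812 km⁻¹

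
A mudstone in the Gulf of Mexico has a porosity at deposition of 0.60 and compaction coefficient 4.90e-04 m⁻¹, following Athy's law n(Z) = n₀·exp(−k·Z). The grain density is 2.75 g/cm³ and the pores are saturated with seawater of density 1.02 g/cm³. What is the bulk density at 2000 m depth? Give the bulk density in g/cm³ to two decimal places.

Working in km (1 km = 1000 m; k in km⁻¹ = k in m⁻¹ × 1000):
Porosity at depth: n = 0.6·exp(−0.49×2) = 0.6×0.3753 = 0.2252
Bulk density: ρ_b = (1−n)ρ_g + n·ρ_f = 0.7748×2.75 + 0.2252×1.02
       = 2.131 + 0.230 = 2.360 g/cm³

2.36 g/cm³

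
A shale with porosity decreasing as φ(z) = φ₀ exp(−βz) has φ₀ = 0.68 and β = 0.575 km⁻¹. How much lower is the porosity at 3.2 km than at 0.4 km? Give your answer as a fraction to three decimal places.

0.432

φ(0.4) = 0.68·e^(−0.575×0.4) = 0.5403
φ(3.2) = 0.68·e^(−0.575×3.2) = 0.1080
Δφ = 0.5403 − 0.1080 = 0.4323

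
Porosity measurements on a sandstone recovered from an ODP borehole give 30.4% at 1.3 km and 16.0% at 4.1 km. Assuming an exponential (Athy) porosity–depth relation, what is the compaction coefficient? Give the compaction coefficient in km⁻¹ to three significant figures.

Athy: phi(d) = phi₀ e^(−βd) ⇒ phi₁/phi₂ = e^{β(d₂−d₁)} ⇒ β = ln(phi₁/phi₂)/(d₂−d₁)
β = ln(0.304/0.16) / (4.1 − 1.3) = ln(1.9) / 2.8 = 0.6419 / 2.8 = 0.2292 km⁻¹

0.229 km⁻¹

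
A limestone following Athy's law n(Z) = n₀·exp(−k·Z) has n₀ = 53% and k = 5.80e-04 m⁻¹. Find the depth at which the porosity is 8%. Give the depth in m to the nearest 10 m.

Working in km (1 km = 1000 m; k in km⁻¹ = k in m⁻¹ × 1000):
Invert Athy's law: Z = ln(n₀/n) / k
Z = ln(0.53/0.08) / 0.58 = ln(6.625) / 0.58 = 1.8909 / 0.58 = 3.260 km

3260 m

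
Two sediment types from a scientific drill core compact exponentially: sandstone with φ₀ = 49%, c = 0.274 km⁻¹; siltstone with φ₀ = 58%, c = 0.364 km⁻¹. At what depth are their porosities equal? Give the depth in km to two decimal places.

Set φ₀ₐ e^(−cₐZ) = φ₀ᵦ e^(−cᵦZ) ⇒ ln(φ₀ₐ/φ₀ᵦ) = (cₐ − cᵦ)·Z
Z = ln(0.49/0.58) / (0.274 − 0.364) = -0.1686 / -0.09 = 1.874 km

1.87 km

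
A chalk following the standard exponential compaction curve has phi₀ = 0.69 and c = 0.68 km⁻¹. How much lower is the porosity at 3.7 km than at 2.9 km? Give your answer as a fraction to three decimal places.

phi(2.9) = 0.69·e^(−0.68×2.9) = 0.0960
phi(3.7) = 0.69·e^(−0.68×3.7) = 0.0557
Δphi = 0.0960 − 0.0557 = 0.0403

0.040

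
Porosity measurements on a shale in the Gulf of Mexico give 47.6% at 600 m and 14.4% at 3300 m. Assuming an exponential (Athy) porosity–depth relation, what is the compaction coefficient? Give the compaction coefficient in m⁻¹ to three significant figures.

0.000443 m⁻¹

Working in km (1 km = 1000 m; c in km⁻¹ = c in m⁻¹ × 1000):
Athy: φ(d) = φ₀ e^(−cd) ⇒ φ₁/φ₂ = e^{c(d₂−d₁)} ⇒ c = ln(φ₁/φ₂)/(d₂−d₁)
c = ln(0.476/0.144) / (3.3 − 0.6) = ln(3.306) / 2.7 = 1.1956 / 2.7 = 0.4428 km⁻¹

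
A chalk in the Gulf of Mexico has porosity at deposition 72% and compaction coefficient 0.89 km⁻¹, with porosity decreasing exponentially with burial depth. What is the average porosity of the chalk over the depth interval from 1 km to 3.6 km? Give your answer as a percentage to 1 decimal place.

⟨phi⟩ = (1/(Z₂−Z₁)) ∫ phi₀ e^(−cZ) dZ = phi₀·(e^(−c·Z₁) − e^(−c·Z₂)) / (c·(Z₂−Z₁))
e^(−0.89×1) = 0.4107; e^(−0.89×3.6) = 0.0406
⟨phi⟩ = 0.72 × (0.4107 − 0.0406) / (0.89 × 2.6) = 0.72 × 0.1599 = 0.1151

11.5%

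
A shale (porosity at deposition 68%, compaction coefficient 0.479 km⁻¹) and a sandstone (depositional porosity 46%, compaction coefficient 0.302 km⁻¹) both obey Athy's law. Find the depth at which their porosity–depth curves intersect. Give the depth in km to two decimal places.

2.21 km

Set φ₀ₐ e^(−βₐZ) = φ₀ᵦ e^(−βᵦZ) ⇒ ln(φ₀ₐ/φ₀ᵦ) = (βₐ − βᵦ)·Z
Z = ln(0.68/0.46) / (0.479 − 0.302) = 0.3909 / 0.177 = 2.208 km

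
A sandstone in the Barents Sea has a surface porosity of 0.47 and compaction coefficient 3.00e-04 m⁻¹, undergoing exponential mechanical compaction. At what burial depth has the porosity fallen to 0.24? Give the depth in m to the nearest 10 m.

2240 m

Working in km (1 km = 1000 m; k in km⁻¹ = k in m⁻¹ × 1000):
Invert Athy's law: d = ln(n₀/n) / k
d = ln(0.47/0.24) / 0.3 = ln(1.958) / 0.3 = 0.6721 / 0.3 = 2.240 km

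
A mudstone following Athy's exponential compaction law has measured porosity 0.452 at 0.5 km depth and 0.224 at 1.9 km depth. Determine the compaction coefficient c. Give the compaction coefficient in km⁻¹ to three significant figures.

Athy: phi(Z) = phi₀ e^(−cZ) ⇒ phi₁/phi₂ = e^{c(Z₂−Z₁)} ⇒ c = ln(phi₁/phi₂)/(Z₂−Z₁)
c = ln(0.452/0.224) / (1.9 − 0.5) = ln(2.018) / 1.4 = 0.7020 / 1.4 = 0.5015 km⁻¹

0.501 km⁻¹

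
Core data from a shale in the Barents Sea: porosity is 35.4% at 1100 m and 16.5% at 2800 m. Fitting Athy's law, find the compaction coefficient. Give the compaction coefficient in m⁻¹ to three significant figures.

0.000449 m⁻¹

Working in km (1 km = 1000 m; c in km⁻¹ = c in m⁻¹ × 1000):
Athy: n(z) = n₀ e^(−cz) ⇒ n₁/n₂ = e^{c(z₂−z₁)} ⇒ c = ln(n₁/n₂)/(z₂−z₁)
c = ln(0.354/0.165) / (2.8 − 1.1) = ln(2.145) / 1.7 = 0.7634 / 1.7 = 0.449 km⁻¹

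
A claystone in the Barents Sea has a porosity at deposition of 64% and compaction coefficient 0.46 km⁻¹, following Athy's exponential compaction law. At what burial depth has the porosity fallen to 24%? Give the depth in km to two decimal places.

2.13 km

Invert Athy's law: z = ln(φ₀/φ) / k
z = ln(0.64/0.24) / 0.46 = ln(2.667) / 0.46 = 0.9808 / 0.46 = 2.132 km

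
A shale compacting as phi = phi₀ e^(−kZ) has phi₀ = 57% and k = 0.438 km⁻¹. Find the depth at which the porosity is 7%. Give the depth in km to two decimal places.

Invert Athy's law: Z = ln(phi₀/phi) / k
Z = ln(0.57/0.07) / 0.438 = ln(8.143) / 0.438 = 2.0971 / 0.438 = 4.788 km

4.79 km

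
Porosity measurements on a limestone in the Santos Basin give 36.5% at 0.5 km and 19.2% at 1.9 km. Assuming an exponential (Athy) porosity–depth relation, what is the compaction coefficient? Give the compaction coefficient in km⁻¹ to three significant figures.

0.459 km⁻¹

Athy: φ(Z) = φ₀ e^(−cZ) ⇒ φ₁/φ₂ = e^{c(Z₂−Z₁)} ⇒ c = ln(φ₁/φ₂)/(Z₂−Z₁)
c = ln(0.365/0.192) / (1.9 − 0.5) = ln(1.901) / 1.4 = 0.6424 / 1.4 = 0.4589 km⁻¹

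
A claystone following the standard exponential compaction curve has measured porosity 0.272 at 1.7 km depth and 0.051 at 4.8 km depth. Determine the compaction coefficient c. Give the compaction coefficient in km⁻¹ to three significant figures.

0.540 km⁻¹

Athy: phi(z) = phi₀ e^(−cz) ⇒ phi₁/phi₂ = e^{c(z₂−z₁)} ⇒ c = ln(phi₁/phi₂)/(z₂−z₁)
c = ln(0.272/0.051) / (4.8 − 1.7) = ln(5.333) / 3.1 = 1.6740 / 3.1 = 0.54 km⁻¹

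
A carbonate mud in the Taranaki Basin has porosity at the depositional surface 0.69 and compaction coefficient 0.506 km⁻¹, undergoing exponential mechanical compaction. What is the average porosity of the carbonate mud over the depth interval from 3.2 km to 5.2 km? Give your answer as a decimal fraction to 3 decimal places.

⟨φ⟩ = (1/(z₂−z₁)) ∫ φ₀ e^(−cz) dz = φ₀·(e^(−c·z₁) − e^(−c·z₂)) / (c·(z₂−z₁))
e^(−0.506×3.2) = 0.1981; e^(−0.506×5.2) = 0.0720
⟨φ⟩ = 0.69 × (0.1981 − 0.0720) / (0.506 × 2) = 0.69 × 0.1246 = 0.0860

0.086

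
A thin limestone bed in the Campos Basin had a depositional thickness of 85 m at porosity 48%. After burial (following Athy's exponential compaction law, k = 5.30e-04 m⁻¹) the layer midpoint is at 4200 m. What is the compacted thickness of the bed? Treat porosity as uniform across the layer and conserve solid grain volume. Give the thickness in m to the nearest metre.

Working in km (1 km = 1000 m; k in km⁻¹ = k in m⁻¹ × 1000):
Porosity at 4.2 km: φ = 0.48·exp(−0.53×4.2) = 0.0518
Solid-volume conservation: h(1−φ) = h₀(1−φ₀) ⇒ h = h₀·(1−φ₀)/(1−φ)
h = 0.085 × (1 − 0.48)/(1 − 0.0518) = 0.085 × 0.5484 = 0.0466 km

47 m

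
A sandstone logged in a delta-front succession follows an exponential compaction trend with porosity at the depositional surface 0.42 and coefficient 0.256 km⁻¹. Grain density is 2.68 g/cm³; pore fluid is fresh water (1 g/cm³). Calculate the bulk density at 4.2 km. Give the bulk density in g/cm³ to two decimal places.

2.44 g/cm³

Porosity at depth: phi = 0.42·exp(−0.256×4.2) = 0.42×0.3412 = 0.1433
Bulk density: ρ_b = (1−phi)ρ_g + phi·ρ_f = 0.8567×2.68 + 0.1433×1
       = 2.296 + 0.143 = 2.439 g/cm³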